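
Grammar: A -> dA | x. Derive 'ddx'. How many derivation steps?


Derivation: A => dA => ddA => ddx
Steps: 3


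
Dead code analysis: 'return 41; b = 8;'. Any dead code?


statement follows a return and is unreachable
Dead: 'b = 8'


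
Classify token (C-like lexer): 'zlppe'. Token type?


Pattern: letter/underscore followed by alphanumerics, not a keyword
Type: IDENTIFIER


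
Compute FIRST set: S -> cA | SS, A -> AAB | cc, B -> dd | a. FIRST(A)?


Per alternative of A: FIRST(AAB) = {c}; FIRST(cc) = {c}
FIRST(A) = {c}


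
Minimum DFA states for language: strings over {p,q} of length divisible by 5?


Track length mod 5: states 0..4, accept at 0
Minimal DFA: 5 states


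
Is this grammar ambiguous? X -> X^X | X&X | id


'id^id&id' has two parse trees (no precedence encoded between ^ and &)
Ambiguous


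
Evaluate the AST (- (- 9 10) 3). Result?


Evaluate inner: (- 9 10) = -1
Evaluate root: (- -1 3) = -4
Result: -4


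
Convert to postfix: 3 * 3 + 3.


Left to right (same or higher precedence on left)
Postfix: 3 3 * 3 +


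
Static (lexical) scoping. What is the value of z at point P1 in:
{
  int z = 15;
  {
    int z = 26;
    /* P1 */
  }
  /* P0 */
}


z declared in the same block as P1
z = 26


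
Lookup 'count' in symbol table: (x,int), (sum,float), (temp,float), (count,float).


Lookup 'count' → type float


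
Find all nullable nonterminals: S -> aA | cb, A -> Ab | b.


A nonterminal is nullable iff some alternative derives ε (directly, or every symbol in it is nullable)
Nullable: {}


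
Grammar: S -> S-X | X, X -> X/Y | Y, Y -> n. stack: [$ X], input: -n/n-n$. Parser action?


lookahead ∉ {/} so X won't extend; reduce S -> X
Action: reduce (S -> X)


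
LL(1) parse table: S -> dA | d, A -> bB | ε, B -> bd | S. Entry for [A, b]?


For [A, b]: 'b' ∈ FIRST(bB)
Entry: A -> bB


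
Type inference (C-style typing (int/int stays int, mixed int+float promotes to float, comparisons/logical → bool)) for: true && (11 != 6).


Operand types: bool && bool
Rule: logical operators take bool operands and yield bool
Result type: bool


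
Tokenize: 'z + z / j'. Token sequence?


Scan left to right, longest-match per lexeme
Tokens: ID(z), OP(+), ID(z), OP(/), ID(j)


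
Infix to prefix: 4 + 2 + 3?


left-to-right (same/higher precedence on left): tree is (+ (+ 4 2) 3)
Prefix: + + 4 2 3


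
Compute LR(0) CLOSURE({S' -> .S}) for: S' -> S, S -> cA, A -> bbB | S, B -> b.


Start: S' -> .S
For each item with dot before a nonterminal B, add B -> .γ for every B-production
Closure: [S' -> .S, S -> .cA]


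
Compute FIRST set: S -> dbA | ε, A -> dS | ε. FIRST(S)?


Per alternative of S: FIRST(dbA) = {d}; FIRST(ε) = {ε}
FIRST(S) = {d, ε}


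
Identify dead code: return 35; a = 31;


statement follows a return and is unreachable
Dead: 'a = 31'


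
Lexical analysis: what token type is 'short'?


Pattern: reserved word
Type: KEYWORD


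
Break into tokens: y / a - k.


Scan left to right, longest-match per lexeme
Tokens: ID(y), OP(/), ID(a), OP(-), ID(k)


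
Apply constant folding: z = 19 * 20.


19 * 20 = 380 at compile time
Optimized: z = 380


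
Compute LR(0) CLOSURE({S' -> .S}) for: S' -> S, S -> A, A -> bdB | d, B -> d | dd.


Start: S' -> .S
For each item with dot before a nonterminal B, add B -> .γ for every B-production
Closure: [S' -> .S, S -> .A, A -> .bdB, A -> .d]


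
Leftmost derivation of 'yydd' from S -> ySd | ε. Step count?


Derivation: S => ySd => yySdd => yydd
Steps: 3


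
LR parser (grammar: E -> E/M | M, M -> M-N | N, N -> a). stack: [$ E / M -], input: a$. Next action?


no handle; shift 'a'
Action: shift


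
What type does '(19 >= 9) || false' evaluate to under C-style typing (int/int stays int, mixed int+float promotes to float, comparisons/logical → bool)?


Operand types: bool || bool
Rule: logical operators take bool operands and yield bool
Result type: bool


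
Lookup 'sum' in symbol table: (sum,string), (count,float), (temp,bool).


Lookup 'sum' → type string


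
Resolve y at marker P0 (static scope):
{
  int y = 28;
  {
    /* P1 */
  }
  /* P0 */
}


y declared in the same block as P0
y = 28


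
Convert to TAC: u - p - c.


Break into single-operator statements:
t1 = u - p
t2 = t1 - c


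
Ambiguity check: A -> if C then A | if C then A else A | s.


dangling else: 'if C then if C then s else s' parses two ways
Ambiguous


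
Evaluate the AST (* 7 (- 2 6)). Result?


Evaluate inner: (- 2 6) = -4
Evaluate root: (* 7 -4) = -28
Result: -28


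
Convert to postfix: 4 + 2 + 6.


Left to right (same or higher precedence on left)
Postfix: 4 2 + 6 +


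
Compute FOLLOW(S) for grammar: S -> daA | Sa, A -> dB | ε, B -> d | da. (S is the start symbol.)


$ ∈ FOLLOW(S). For each A -> αBβ: add FIRST(β)\{ε} to FOLLOW(B); if β nullable, add FOLLOW(A).
FOLLOW(S) = {$, a}


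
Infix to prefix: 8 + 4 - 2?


left-to-right (same/higher precedence on left): tree is (- (+ 8 4) 2)
Prefix: - + 8 4 2


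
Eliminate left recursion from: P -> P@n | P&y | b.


Left-recursive alternatives: P@n, P&y; non-recursive: b
Introduce P': P -> bP', P' -> @nP' | &yP' | ε


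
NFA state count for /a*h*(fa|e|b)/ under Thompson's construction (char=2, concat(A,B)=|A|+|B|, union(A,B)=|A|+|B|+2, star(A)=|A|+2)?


Syntax tree has 6 char leaf(s), 2 union(s), 2 star(s)
chars contribute 6×2 = 12; each union adds +2; each star adds +2
Total: 12 + 4 + 4 = 20 states


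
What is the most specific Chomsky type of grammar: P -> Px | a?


Left-linear: every RHS is a terminal or one nonterminal followed by a terminal
Classification: Type 3 (Regular)


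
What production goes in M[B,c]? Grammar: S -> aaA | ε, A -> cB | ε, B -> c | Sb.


For [B, c]: 'c' ∈ FIRST(c)
Entry: B -> c


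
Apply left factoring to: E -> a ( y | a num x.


Common prefix: 'a'
Factored: E -> a E', E' -> ( y | num x


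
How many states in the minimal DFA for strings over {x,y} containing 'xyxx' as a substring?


KMP-style automaton: 4 progress states + 1 absorbing accept = 5
Minimal DFA: 5 states


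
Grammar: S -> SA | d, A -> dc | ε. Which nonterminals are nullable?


A nonterminal is nullable iff some alternative derives ε (directly, or every symbol in it is nullable)
Nullable: {A}


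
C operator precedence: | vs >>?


'>>' is shift (level 8); '|' is bitwise OR (level 3)
Higher level binds tighter
'>>' has higher precedence than '|'


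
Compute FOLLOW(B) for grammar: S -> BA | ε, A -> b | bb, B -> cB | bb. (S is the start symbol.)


$ ∈ FOLLOW(S). For each A -> αBβ: add FIRST(β)\{ε} to FOLLOW(B); if β nullable, add FOLLOW(A).
FOLLOW(B) = {b}


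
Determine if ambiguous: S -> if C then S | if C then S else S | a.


dangling else: 'if C then if C then a else a' parses two ways
Ambiguous


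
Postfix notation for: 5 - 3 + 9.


Left to right (same or higher precedence on left)
Postfix: 5 3 - 9 +


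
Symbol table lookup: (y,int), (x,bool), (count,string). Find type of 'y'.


Lookup 'y' → type int


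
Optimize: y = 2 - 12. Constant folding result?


2 - 12 = -10 at compile time
Optimized: y = -10


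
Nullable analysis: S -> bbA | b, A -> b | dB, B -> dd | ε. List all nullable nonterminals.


A nonterminal is nullable iff some alternative derives ε (directly, or every symbol in it is nullable)
Nullable: {B}


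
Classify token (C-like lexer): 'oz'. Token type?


Pattern: letter/underscore followed by alphanumerics, not a keyword
Type: IDENTIFIER


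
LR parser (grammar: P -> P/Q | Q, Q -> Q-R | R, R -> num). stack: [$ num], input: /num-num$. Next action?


'num' on top is the handle for R -> num
Action: reduce (R -> num)


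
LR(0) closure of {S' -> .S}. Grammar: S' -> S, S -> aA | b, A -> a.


Start: S' -> .S
For each item with dot before a nonterminal B, add B -> .γ for every B-production
Closure: [S' -> .S, S -> .aA, S -> .b]


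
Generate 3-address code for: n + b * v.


Break into single-operator statements:
t1 = b * v
t2 = n + t1


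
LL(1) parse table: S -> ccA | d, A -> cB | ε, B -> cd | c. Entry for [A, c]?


For [A, c]: 'c' ∈ FIRST(cB)
Entry: A -> cB


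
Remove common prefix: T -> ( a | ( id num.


Common prefix: '('
Factored: T -> ( T', T' -> a | id num


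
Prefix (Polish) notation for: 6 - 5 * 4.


'*' binds tighter: tree is (- 6 (* 5 4))
Prefix: - 6 * 5 4


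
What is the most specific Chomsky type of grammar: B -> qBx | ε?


Single nonterminal LHS, but q^n x^n is not regular
Classification: Type 2 (Context-Free)


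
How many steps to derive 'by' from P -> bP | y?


Derivation: P => bP => by
Steps: 2


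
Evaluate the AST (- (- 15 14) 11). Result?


Evaluate inner: (- 15 14) = 1
Evaluate root: (- 1 11) = -10
Result: -10


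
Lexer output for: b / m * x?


Scan left to right, longest-match per lexeme
Tokens: ID(b), OP(/), ID(m), OP(*), ID(x)


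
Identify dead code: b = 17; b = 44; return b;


first assignment to b is overwritten before any read
Dead: 'b = 17'


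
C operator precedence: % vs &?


'%' is multiplicative (level 10); '&' is bitwise AND (level 5)
Higher level binds tighter
'%' has higher precedence than '&'


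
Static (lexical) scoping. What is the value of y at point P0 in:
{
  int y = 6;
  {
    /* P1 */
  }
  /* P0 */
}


y declared in the same block as P0
y = 6


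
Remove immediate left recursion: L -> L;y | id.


Left-recursive alternatives: L;y; non-recursive: id
Introduce L': L -> idL', L' -> ;yL' | ε


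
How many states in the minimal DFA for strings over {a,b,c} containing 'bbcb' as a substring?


KMP-style automaton: 4 progress states + 1 absorbing accept = 5
Minimal DFA: 5 states


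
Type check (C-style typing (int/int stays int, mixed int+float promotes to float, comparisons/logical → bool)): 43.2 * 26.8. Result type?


Operand types: float * float
Rule: mixed int/float promotes to float; int/int stays int
Result type: float


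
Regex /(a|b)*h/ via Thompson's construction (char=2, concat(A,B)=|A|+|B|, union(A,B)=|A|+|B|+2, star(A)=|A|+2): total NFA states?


Syntax tree has 3 char leaf(s), 1 union(s), 1 star(s)
chars contribute 3×2 = 6; each union adds +2; each star adds +2
Total: 6 + 2 + 2 = 10 states


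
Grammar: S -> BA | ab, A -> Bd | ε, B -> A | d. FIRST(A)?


Per alternative of A: FIRST(Bd) = {d}; FIRST(ε) = {ε}
FIRST(A) = {d, ε}


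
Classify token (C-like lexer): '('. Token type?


Pattern: delimiter/punctuation
Type: PUNCTUATION


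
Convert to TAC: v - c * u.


Break into single-operator statements:
t1 = c * u
t2 = v - t1


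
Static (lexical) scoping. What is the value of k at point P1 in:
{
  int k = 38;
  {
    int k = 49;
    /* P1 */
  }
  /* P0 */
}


k declared in the same block as P1
k = 49


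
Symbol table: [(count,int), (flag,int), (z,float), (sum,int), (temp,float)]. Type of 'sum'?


Lookup 'sum' → type int


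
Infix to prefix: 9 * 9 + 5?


left-to-right (same/higher precedence on left): tree is (+ (* 9 9) 5)
Prefix: + * 9 9 5


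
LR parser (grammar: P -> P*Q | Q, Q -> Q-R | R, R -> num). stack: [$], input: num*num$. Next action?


no handle on stack; shift 'num'
Action: shift


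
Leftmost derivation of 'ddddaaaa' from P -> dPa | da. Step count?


Derivation: P => dPa => ddPaa => dddPaaa => ddddaaaa
Steps: 4


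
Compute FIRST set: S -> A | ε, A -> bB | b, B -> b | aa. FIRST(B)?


Per alternative of B: FIRST(b) = {b}; FIRST(aa) = {a}
FIRST(B) = {a, b}


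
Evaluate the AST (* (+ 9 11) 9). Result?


Evaluate inner: (+ 9 11) = 20
Evaluate root: (* 20 9) = 180
Result: 180


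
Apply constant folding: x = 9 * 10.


9 * 10 = 90 at compile time
Optimized: x = 90


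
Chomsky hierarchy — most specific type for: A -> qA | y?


Right-linear: every RHS is a terminal or a terminal followed by one nonterminal
Classification: Type 3 (Regular)


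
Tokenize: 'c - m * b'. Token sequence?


Scan left to right, longest-match per lexeme
Tokens: ID(c), OP(-), ID(m), OP(*), ID(b)


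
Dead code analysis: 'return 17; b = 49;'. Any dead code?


statement follows a return and is unreachable
Dead: 'b = 49'


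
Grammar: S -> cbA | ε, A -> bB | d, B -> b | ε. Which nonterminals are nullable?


A nonterminal is nullable iff some alternative derives ε (directly, or every symbol in it is nullable)
Nullable: {B, S}


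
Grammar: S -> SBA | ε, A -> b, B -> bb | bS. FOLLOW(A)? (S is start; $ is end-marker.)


$ ∈ FOLLOW(S). For each A -> αBβ: add FIRST(β)\{ε} to FOLLOW(B); if β nullable, add FOLLOW(A).
FOLLOW(A) = {$, b}


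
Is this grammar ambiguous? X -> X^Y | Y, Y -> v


precedence layered via separate nonterminal Y: deterministic
Unambiguous


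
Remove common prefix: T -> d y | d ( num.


Common prefix: 'd'
Factored: T -> d T', T' -> y | ( num


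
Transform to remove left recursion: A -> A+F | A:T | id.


Left-recursive alternatives: A+F, A:T; non-recursive: id
Introduce A': A -> idA', A' -> +FA' | :TA' | ε


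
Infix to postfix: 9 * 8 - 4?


Left to right (same or higher precedence on left)
Postfix: 9 8 * 4 -


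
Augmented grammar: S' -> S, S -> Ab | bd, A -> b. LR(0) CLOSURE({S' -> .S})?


Start: S' -> .S
For each item with dot before a nonterminal B, add B -> .γ for every B-production
Closure: [S' -> .S, S -> .Ab, S -> .bd, A -> .b]


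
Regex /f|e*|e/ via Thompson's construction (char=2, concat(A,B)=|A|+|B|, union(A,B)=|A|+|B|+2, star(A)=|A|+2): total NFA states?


Syntax tree has 3 char leaf(s), 2 union(s), 1 star(s)
chars contribute 3×2 = 6; each union adds +2; each star adds +2
Total: 6 + 4 + 2 = 12 states


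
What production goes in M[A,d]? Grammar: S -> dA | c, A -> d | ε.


For [A, d]: 'd' ∈ FIRST(d)
Entry: A -> d


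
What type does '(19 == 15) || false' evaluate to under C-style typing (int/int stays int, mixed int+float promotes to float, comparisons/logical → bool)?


Operand types: bool || bool
Rule: logical operators take bool operands and yield bool
Result type: bool


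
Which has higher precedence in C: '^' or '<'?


'<' is relational (level 7); '^' is bitwise XOR (level 4)
Higher level binds tighter
'<' has higher precedence than '^'


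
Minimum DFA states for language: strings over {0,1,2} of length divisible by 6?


Track length mod 6: states 0..5, accept at 0
Minimal DFA: 6 states


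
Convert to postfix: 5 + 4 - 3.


Left to right (same or higher precedence on left)
Postfix: 5 4 + 3 -


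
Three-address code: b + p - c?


Break into single-operator statements:
t1 = b + p
t2 = t1 - c


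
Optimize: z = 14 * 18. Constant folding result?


14 * 18 = 252 at compile time
Optimized: z = 252


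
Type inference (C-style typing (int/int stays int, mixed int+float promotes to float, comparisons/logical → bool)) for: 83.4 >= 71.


Operand types: float >= int
Rule: comparison yields bool
Result type: bool


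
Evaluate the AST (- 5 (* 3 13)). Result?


Evaluate inner: (* 3 13) = 39
Evaluate root: (- 5 39) = -34
Result: -34


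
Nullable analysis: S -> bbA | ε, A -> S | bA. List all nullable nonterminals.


A nonterminal is nullable iff some alternative derives ε (directly, or every symbol in it is nullable)
Nullable: {A, S}


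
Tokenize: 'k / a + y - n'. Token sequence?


Scan left to right, longest-match per lexeme
Tokens: ID(k), OP(/), ID(a), OP(+), ID(y), OP(-), ID(n)


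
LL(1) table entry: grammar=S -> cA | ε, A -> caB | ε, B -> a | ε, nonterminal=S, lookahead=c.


For [S, c]: 'c' ∈ FIRST(cA)
Entry: S -> cA


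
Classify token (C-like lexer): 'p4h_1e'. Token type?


Pattern: letter/underscore followed by alphanumerics, not a keyword
Type: IDENTIFIER


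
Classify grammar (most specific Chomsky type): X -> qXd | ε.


Single nonterminal LHS, but q^n d^n is not regular
Classification: Type 2 (Context-Free)


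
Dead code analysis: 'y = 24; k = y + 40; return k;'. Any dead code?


y is read by k's definition; k is returned
No dead code


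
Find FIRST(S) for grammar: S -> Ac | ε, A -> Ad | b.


Per alternative of S: FIRST(Ac) = {b}; FIRST(ε) = {ε}
FIRST(S) = {b, ε}


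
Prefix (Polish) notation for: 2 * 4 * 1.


left-to-right (same/higher precedence on left): tree is (* (* 2 4) 1)
Prefix: * * 2 4 1


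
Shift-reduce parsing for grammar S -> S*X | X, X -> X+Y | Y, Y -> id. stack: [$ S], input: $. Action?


start symbol S on stack, input exhausted
Action: accept


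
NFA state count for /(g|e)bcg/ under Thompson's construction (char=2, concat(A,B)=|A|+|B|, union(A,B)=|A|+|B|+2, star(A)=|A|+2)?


Syntax tree has 5 char leaf(s), 1 union(s), 0 star(s)
chars contribute 5×2 = 10; each union adds +2; each star adds +2
Total: 10 + 2 + 0 = 12 states


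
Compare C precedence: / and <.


'/' is multiplicative (level 10); '<' is relational (level 7)
Higher level binds tighter
'/' has higher precedence than '<'


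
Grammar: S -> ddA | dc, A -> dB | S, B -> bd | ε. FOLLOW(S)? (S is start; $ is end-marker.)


$ ∈ FOLLOW(S). For each A -> αBβ: add FIRST(β)\{ε} to FOLLOW(B); if β nullable, add FOLLOW(A).
FOLLOW(S) = {$}


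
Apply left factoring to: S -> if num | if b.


Common prefix: 'if'
Factored: S -> if S', S' -> num | b


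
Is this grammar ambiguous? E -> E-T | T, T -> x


precedence layered via separate nonterminal T: deterministic
Unambiguous


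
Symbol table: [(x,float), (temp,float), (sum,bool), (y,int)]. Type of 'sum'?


Lookup 'sum' → type bool


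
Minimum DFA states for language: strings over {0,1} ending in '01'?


Track the longest suffix of input matching a prefix of '01': 3 classes (prefixes of length 0..2)
Minimal DFA: 3 states


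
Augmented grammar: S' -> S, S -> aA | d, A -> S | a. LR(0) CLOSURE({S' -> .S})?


Start: S' -> .S
For each item with dot before a nonterminal B, add B -> .γ for every B-production
Closure: [S' -> .S, S -> .aA, S -> .d]


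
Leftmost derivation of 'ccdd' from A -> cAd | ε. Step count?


Derivation: A => cAd => ccAdd => ccdd
Steps: 3


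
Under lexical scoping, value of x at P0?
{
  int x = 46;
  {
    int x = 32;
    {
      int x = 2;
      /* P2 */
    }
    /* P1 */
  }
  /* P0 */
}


x declared in the same block as P0
x = 46


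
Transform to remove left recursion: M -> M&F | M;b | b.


Left-recursive alternatives: M&F, M;b; non-recursive: b
Introduce M': M -> bM', M' -> &FM' | ;bM' | ε


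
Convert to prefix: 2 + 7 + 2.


left-to-right (same/higher precedence on left): tree is (+ (+ 2 7) 2)
Prefix: + + 2 7 2


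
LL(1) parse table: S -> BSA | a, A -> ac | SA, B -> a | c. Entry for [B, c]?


For [B, c]: 'c' ∈ FIRST(c)
Entry: B -> c


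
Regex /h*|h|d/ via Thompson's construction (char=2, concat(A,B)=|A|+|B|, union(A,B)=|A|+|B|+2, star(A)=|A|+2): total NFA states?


Syntax tree has 3 char leaf(s), 2 union(s), 1 star(s)
chars contribute 3×2 = 6; each union adds +2; each star adds +2
Total: 6 + 4 + 2 = 12 states


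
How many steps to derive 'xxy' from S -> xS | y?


Derivation: S => xS => xxS => xxy
Steps: 3


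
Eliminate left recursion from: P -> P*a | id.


Left-recursive alternatives: P*a; non-recursive: id
Introduce P': P -> idP', P' -> *aP' | ε


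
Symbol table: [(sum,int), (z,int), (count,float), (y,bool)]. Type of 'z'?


Lookup 'z' → type int


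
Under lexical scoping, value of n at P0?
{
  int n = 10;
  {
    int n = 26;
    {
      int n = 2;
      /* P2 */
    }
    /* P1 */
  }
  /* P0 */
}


n declared in the same block as P0
n = 10


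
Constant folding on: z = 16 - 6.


16 - 6 = 10 at compile time
Optimized: z = 10


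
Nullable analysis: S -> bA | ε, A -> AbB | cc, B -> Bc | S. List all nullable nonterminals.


A nonterminal is nullable iff some alternative derives ε (directly, or every symbol in it is nullable)
Nullable: {B, S}


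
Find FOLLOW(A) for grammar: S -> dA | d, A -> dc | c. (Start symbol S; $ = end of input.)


$ ∈ FOLLOW(S). For each A -> αBβ: add FIRST(β)\{ε} to FOLLOW(B); if β nullable, add FOLLOW(A).
FOLLOW(A) = {$}


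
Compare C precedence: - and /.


'/' is multiplicative (level 10); '-' is additive (level 9)
Higher level binds tighter
'/' has higher precedence than '-'


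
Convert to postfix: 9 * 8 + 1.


Left to right (same or higher precedence on left)
Postfix: 9 8 * 1 +


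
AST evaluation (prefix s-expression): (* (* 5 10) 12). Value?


Evaluate inner: (* 5 10) = 50
Evaluate root: (* 50 12) = 600
Result: 600


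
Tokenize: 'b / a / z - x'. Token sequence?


Scan left to right, longest-match per lexeme
Tokens: ID(b), OP(/), ID(a), OP(/), ID(z), OP(-), ID(x)


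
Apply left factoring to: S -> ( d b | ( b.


Common prefix: '('
Factored: S -> ( S', S' -> d b | b


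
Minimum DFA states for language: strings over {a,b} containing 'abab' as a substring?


KMP-style automaton: 4 progress states + 1 absorbing accept = 5
Minimal DFA: 5 states


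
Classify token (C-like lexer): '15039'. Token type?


Pattern: digits only
Type: INTEGER_LITERAL


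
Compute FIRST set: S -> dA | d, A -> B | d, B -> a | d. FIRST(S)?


Per alternative of S: FIRST(dA) = {d}; FIRST(d) = {d}
FIRST(S) = {d}


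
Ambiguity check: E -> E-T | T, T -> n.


precedence layered via separate nonterminal T: deterministic
Unambiguous


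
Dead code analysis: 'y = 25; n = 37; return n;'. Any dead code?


y is assigned but never read
Dead: 'y = 25'


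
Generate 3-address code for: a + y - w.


Break into single-operator statements:
t1 = a + y
t2 = t1 - w


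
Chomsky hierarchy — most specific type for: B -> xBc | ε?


Single nonterminal LHS, but x^n c^n is not regular
Classification: Type 2 (Context-Free)


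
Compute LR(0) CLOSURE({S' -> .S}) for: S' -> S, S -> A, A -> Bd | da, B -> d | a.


Start: S' -> .S
For each item with dot before a nonterminal B, add B -> .γ for every B-production
Closure: [S' -> .S, S -> .A, A -> .Bd, A -> .da, B -> .d, B -> .a]


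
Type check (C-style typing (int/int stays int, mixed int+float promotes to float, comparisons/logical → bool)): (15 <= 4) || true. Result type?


Operand types: bool || bool
Rule: logical operators take bool operands and yield bool
Result type: bool


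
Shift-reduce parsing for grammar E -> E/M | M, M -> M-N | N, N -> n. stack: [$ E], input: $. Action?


start symbol E on stack, input exhausted
Action: accept


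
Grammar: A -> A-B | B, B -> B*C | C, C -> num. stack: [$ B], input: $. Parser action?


lookahead ∉ {*} so B won't extend; reduce A -> B
Action: reduce (A -> B)


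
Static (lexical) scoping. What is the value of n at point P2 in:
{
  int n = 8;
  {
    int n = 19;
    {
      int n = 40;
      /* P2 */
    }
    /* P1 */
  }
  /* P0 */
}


n declared in the same block as P2
n = 40


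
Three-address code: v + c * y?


Break into single-operator statements:
t1 = c * y
t2 = v + t1


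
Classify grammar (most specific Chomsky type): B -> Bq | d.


Left-linear: every RHS is a terminal or one nonterminal followed by a terminal
Classification: Type 3 (Regular)


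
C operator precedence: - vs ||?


'-' is additive (level 9); '||' is logical OR (level 1)
Higher level binds tighter
'-' has higher precedence than '||'


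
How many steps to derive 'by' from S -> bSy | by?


Derivation: S => by
Steps: 1


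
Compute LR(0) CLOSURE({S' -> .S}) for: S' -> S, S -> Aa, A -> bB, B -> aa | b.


Start: S' -> .S
For each item with dot before a nonterminal B, add B -> .γ for every B-production
Closure: [S' -> .S, S -> .Aa, A -> .bB]


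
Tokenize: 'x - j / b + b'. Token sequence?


Scan left to right, longest-match per lexeme
Tokens: ID(x), OP(-), ID(j), OP(/), ID(b), OP(+), ID(b)


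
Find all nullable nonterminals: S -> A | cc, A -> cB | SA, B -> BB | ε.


A nonterminal is nullable iff some alternative derives ε (directly, or every symbol in it is nullable)
Nullable: {B}


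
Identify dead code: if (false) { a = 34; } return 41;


condition is constant false, so the whole block is unreachable
Dead: 'if (false) { a = 34; }'


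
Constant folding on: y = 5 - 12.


5 - 12 = -7 at compile time
Optimized: y = -7


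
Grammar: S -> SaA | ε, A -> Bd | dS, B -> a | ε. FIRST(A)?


Per alternative of A: FIRST(Bd) = {a, d}; FIRST(dS) = {d}
FIRST(A) = {a, d}


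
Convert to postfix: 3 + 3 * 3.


* has higher precedence, evaluate 3*3 first
Postfix: 3 3 3 * +


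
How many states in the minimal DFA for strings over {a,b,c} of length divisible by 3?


Track length mod 3: states 0..2, accept at 0
Minimal DFA: 3 states


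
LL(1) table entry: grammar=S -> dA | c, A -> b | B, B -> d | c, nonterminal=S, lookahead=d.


For [S, d]: 'd' ∈ FIRST(dA)
Entry: S -> dA


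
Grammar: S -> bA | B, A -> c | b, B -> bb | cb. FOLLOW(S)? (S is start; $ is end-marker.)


$ ∈ FOLLOW(S). For each A -> αBβ: add FIRST(β)\{ε} to FOLLOW(B); if β nullable, add FOLLOW(A).
FOLLOW(S) = {$}


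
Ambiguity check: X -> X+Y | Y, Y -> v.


precedence layered via separate nonterminal Y: deterministic
Unambiguous


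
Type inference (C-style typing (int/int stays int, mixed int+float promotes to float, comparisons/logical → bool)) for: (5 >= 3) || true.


Operand types: bool || bool
Rule: logical operators take bool operands and yield bool
Result type: bool


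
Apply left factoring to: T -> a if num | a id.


Common prefix: 'a'
Factored: T -> a T', T' -> if num | id


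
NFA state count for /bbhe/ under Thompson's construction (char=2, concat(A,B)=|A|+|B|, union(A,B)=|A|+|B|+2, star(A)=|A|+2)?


Syntax tree has 4 char leaf(s), 0 union(s), 0 star(s)
chars contribute 4×2 = 8; each union adds +2; each star adds +2
Total: 8 + 0 + 0 = 8 states


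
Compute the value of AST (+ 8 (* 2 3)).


Evaluate inner: (* 2 3) = 6
Evaluate root: (+ 8 6) = 14
Result: 14


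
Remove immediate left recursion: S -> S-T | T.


Left-recursive alternatives: S-T; non-recursive: T
Introduce S': S -> TS', S' -> -TS' | ε


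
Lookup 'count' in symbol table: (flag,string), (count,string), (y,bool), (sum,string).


Lookup 'count' → type string


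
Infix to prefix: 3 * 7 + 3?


left-to-right (same/higher precedence on left): tree is (+ (* 3 7) 3)
Prefix: + * 3 7 3


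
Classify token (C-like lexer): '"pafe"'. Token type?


Pattern: double-quoted sequence
Type: STRING_LITERAL


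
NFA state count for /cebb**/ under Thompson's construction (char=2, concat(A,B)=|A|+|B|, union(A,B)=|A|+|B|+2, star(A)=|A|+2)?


Syntax tree has 4 char leaf(s), 0 union(s), 2 star(s)
chars contribute 4×2 = 8; each union adds +2; each star adds +2
Total: 8 + 0 + 4 = 12 states


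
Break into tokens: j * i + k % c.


Scan left to right, longest-match per lexeme
Tokens: ID(j), OP(*), ID(i), OP(+), ID(k), OP(%), ID(c)


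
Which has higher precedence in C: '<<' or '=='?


'<<' is shift (level 8); '==' is equality (level 6)
Higher level binds tighter
'<<' has higher precedence than '=='


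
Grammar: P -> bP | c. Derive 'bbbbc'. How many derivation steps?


Derivation: P => bP => bbP => bbbP => bbbbP => bbbbc
Steps: 5


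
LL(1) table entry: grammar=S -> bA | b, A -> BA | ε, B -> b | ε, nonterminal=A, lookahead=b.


For [A, b]: 'b' ∈ FIRST(BA)
Entry: A -> BA


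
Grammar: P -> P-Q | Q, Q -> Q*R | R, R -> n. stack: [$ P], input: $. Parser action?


start symbol P on stack, input exhausted
Action: accept


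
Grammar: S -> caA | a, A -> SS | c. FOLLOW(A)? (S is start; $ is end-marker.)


$ ∈ FOLLOW(S). For each A -> αBβ: add FIRST(β)\{ε} to FOLLOW(B); if β nullable, add FOLLOW(A).
FOLLOW(A) = {$, a, c}


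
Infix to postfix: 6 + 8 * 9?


* has higher precedence, evaluate 8*9 first
Postfix: 6 8 9 * +


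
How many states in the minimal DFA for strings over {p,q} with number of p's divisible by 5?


Track (count of p) mod 5: states 0..4, accept at 0
Minimal DFA: 5 states


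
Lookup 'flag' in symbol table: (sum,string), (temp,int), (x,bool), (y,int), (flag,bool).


Lookup 'flag' → type bool


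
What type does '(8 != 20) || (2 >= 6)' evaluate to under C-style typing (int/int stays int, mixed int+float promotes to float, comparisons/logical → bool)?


Operand types: bool || bool
Rule: logical operators take bool operands and yield bool
Result type: bool


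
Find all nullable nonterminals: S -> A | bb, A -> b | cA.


A nonterminal is nullable iff some alternative derives ε (directly, or every symbol in it is nullable)
Nullable: {}


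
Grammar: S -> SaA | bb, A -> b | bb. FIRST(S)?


Per alternative of S: FIRST(SaA) = {b}; FIRST(bb) = {b}
FIRST(S) = {b}


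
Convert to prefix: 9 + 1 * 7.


'*' binds tighter: tree is (+ 9 (* 1 7))
Prefix: + 9 * 1 7


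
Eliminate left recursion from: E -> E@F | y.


Left-recursive alternatives: E@F; non-recursive: y
Introduce E': E -> yE', E' -> @FE' | ε


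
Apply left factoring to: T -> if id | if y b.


Common prefix: 'if'
Factored: T -> if T', T' -> id | y b


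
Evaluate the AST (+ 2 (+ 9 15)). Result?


Evaluate inner: (+ 9 15) = 24
Evaluate root: (+ 2 24) = 26
Result: 26


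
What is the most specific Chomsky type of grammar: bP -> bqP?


LHS has context (more than one symbol) and |LHS| ≤ |RHS|
Classification: Type 1 (Context-Sensitive)


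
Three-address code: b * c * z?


Break into single-operator statements:
t1 = b * c
t2 = t1 * z


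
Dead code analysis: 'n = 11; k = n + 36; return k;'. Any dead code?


n is read by k's definition; k is returned
No dead code


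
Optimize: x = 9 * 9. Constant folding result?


9 * 9 = 81 at compile time
Optimized: x = 81


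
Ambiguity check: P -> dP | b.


right-linear, alternatives start with distinct terminals 'd' vs 'b': unique leftmost derivation
Unambiguous


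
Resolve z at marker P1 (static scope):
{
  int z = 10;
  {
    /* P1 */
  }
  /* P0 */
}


P1's block does not declare z; resolves to the enclosing declaration at depth 0
z = 10


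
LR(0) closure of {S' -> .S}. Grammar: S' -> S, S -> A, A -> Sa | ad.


Start: S' -> .S
For each item with dot before a nonterminal B, add B -> .γ for every B-production
Closure: [S' -> .S, S -> .A, A -> .Sa, A -> .ad]


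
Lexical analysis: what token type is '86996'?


Pattern: digits only
Type: INTEGER_LITERAL


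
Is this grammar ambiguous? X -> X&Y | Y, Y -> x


precedence layered via separate nonterminal Y: deterministic
Unambiguous


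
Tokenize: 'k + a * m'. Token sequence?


Scan left to right, longest-match per lexeme
Tokens: ID(k), OP(+), ID(a), OP(*), ID(m)


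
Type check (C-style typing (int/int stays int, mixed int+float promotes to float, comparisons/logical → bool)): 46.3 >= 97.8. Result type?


Operand types: float >= float
Rule: comparison yields bool
Result type: bool


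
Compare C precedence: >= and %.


'%' is multiplicative (level 10); '>=' is relational (level 7)
Higher level binds tighter
'%' has higher precedence than '>='


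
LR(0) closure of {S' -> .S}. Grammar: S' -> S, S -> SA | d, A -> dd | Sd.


Start: S' -> .S
For each item with dot before a nonterminal B, add B -> .γ for every B-production
Closure: [S' -> .S, S -> .SA, S -> .d]


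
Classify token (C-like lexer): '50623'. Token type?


Pattern: digits only
Type: INTEGER_LITERAL


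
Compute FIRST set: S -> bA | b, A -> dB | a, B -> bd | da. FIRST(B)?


Per alternative of B: FIRST(bd) = {b}; FIRST(da) = {d}
FIRST(B) = {b, d}


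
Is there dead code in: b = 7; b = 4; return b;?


first assignment to b is overwritten before any read
Dead: 'b = 7'


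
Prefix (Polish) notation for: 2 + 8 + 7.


left-to-right (same/higher precedence on left): tree is (+ (+ 2 8) 7)
Prefix: + + 2 8 7


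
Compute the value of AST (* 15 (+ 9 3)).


Evaluate inner: (+ 9 3) = 12
Evaluate root: (* 15 12) = 180
Result: 180


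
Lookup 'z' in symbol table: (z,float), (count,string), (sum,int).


Lookup 'z' → type float


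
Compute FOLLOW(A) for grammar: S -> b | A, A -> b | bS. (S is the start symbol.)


$ ∈ FOLLOW(S). For each A -> αBβ: add FIRST(β)\{ε} to FOLLOW(B); if β nullable, add FOLLOW(A).
FOLLOW(A) = {$}


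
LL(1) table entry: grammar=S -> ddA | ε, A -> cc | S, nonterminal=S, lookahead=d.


For [S, d]: 'd' ∈ FIRST(ddA)
Entry: S -> ddA


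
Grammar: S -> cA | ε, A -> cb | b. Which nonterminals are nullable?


A nonterminal is nullable iff some alternative derives ε (directly, or every symbol in it is nullable)
Nullable: {S}


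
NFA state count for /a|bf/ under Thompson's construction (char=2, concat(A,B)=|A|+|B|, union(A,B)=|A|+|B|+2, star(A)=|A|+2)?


Syntax tree has 3 char leaf(s), 1 union(s), 0 star(s)
chars contribute 3×2 = 6; each union adds +2; each star adds +2
Total: 6 + 2 + 0 = 8 states


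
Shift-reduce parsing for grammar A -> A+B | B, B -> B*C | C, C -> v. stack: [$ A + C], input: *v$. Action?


'C' (not preceded by B*) is the handle for B -> C
Action: reduce (B -> C)


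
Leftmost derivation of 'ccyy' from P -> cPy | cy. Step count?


Derivation: P => cPy => ccyy
Steps: 2


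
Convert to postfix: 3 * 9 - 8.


Left to right (same or higher precedence on left)
Postfix: 3 9 * 8 -


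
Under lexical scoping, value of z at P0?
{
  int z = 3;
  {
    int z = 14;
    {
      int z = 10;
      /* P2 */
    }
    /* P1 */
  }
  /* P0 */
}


z declared in the same block as P0
z = 3


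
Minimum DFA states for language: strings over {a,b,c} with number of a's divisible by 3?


Track (count of a) mod 3: states 0..2, accept at 0
Minimal DFA: 3 states


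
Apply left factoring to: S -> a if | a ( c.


Common prefix: 'a'
Factored: S -> a S', S' -> if | ( c


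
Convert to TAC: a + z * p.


Break into single-operator statements:
t1 = z * p
t2 = a + t1


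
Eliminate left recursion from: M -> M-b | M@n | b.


Left-recursive alternatives: M-b, M@n; non-recursive: b
Introduce M': M -> bM', M' -> -bM' | @nM' | ε


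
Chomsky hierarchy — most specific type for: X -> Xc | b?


Left-linear: every RHS is a terminal or one nonterminal followed by a terminal
Classification: Type 3 (Regular)


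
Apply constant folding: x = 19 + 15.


19 + 15 = 34 at compile time
Optimized: x = 34


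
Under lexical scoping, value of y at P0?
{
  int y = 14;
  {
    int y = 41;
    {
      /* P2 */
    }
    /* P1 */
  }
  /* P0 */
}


y declared in the same block as P0
y = 14


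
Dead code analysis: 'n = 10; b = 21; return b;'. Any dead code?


n is assigned but never read
Dead: 'n = 10'


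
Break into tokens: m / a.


Scan left to right, longest-match per lexeme
Tokens: ID(m), OP(/), ID(a)


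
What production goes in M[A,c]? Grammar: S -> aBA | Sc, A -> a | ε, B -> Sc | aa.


For [A, c]: ε is nullable and 'c' ∈ FOLLOW(A)
Entry: A -> ε


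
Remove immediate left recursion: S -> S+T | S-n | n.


Left-recursive alternatives: S+T, S-n; non-recursive: n
Introduce S': S -> nS', S' -> +TS' | -nS' | ε


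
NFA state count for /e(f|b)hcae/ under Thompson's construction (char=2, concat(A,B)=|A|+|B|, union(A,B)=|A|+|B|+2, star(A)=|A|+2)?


Syntax tree has 7 char leaf(s), 1 union(s), 0 star(s)
chars contribute 7×2 = 14; each union adds +2; each star adds +2
Total: 14 + 2 + 0 = 16 states


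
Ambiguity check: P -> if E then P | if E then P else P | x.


dangling else: 'if E then if E then x else x' parses two ways
Ambiguous


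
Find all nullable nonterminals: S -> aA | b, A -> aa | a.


A nonterminal is nullable iff some alternative derives ε (directly, or every symbol in it is nullable)
Nullable: {}


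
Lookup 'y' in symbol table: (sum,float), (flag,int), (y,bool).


Lookup 'y' → type bool


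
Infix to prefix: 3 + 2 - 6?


left-to-right (same/higher precedence on left): tree is (- (+ 3 2) 6)
Prefix: - + 3 2 6


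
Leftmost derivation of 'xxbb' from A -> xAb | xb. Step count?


Derivation: A => xAb => xxbb
Steps: 2


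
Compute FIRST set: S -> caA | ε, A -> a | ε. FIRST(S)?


Per alternative of S: FIRST(caA) = {c}; FIRST(ε) = {ε}
FIRST(S) = {c, ε}


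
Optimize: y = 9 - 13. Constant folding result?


9 - 13 = -4 at compile time
Optimized: y = -4


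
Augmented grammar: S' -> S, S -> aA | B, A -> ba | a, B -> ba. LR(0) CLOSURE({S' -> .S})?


Start: S' -> .S
For each item with dot before a nonterminal B, add B -> .γ for every B-production
Closure: [S' -> .S, S -> .aA, S -> .B, B -> .ba]


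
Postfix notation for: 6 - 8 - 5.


Left to right (same or higher precedence on left)
Postfix: 6 8 - 5 -


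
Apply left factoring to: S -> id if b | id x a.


Common prefix: 'id'
Factored: S -> id S', S' -> if b | x a


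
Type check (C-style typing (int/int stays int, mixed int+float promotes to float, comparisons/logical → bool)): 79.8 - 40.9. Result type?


Operand types: float - float
Rule: mixed int/float promotes to float; int/int stays int
Result type: float


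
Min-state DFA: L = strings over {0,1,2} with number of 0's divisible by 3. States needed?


Track (count of 0) mod 3: states 0..2, accept at 0
Minimal DFA: 3 states


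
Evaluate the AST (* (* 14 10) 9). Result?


Evaluate inner: (* 14 10) = 140
Evaluate root: (* 140 9) = 1260
Result: 1260


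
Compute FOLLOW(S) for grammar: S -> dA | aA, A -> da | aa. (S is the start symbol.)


$ ∈ FOLLOW(S). For each A -> αBβ: add FIRST(β)\{ε} to FOLLOW(B); if β nullable, add FOLLOW(A).
FOLLOW(S) = {$}


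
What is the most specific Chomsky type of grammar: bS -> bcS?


LHS has context (more than one symbol) and |LHS| ≤ |RHS|
Classification: Type 1 (Context-Sensitive)


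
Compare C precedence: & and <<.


'<<' is shift (level 8); '&' is bitwise AND (level 5)
Higher level binds tighter
'<<' has higher precedence than '&'


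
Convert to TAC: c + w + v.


Break into single-operator statements:
t1 = c + w
t2 = t1 + v


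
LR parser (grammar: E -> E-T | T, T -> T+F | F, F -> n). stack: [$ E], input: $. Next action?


start symbol E on stack, input exhausted
Action: accept


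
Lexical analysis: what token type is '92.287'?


Pattern: digits with a decimal point
Type: FLOAT_LITERAL


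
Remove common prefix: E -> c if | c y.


Common prefix: 'c'
Factored: E -> c E', E' -> if | y


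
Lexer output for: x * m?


Scan left to right, longest-match per lexeme
Tokens: ID(x), OP(*), ID(m)


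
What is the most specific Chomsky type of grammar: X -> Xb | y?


Left-linear: every RHS is a terminal or one nonterminal followed by a terminal
Classification: Type 3 (Regular)


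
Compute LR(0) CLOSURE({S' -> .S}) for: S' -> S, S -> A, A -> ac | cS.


Start: S' -> .S
For each item with dot before a nonterminal B, add B -> .γ for every B-production
Closure: [S' -> .S, S -> .A, A -> .ac, A -> .cS]
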